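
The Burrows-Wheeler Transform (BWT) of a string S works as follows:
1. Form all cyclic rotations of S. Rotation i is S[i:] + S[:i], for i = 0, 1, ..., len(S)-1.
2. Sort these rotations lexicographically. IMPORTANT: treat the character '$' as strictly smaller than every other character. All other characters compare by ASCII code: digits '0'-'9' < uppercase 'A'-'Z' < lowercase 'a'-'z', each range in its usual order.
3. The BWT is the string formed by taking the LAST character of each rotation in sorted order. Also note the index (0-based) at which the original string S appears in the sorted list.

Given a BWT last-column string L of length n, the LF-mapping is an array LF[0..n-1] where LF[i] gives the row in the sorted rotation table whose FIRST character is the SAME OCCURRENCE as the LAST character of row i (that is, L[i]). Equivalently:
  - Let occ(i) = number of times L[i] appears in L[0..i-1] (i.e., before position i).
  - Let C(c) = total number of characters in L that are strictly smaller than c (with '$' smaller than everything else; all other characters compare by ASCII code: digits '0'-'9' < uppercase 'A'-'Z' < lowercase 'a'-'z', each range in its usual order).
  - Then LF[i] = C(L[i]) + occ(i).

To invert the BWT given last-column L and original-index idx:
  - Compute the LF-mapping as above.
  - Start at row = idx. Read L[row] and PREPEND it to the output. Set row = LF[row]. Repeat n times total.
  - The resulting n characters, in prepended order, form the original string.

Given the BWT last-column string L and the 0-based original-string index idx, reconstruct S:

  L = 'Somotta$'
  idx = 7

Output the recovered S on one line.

LF mapping: 1 4 3 5 6 7 2 0
Walk LF starting at row 7, prepending L[row]:
  step 1: row=7, L[7]='$', prepend. Next row=LF[7]=0
  step 2: row=0, L[0]='S', prepend. Next row=LF[0]=1
  step 3: row=1, L[1]='o', prepend. Next row=LF[1]=4
  step 4: row=4, L[4]='t', prepend. Next row=LF[4]=6
  step 5: row=6, L[6]='a', prepend. Next row=LF[6]=2
  step 6: row=2, L[2]='m', prepend. Next row=LF[2]=3
  step 7: row=3, L[3]='o', prepend. Next row=LF[3]=5
  step 8: row=5, L[5]='t', prepend. Next row=LF[5]=7
Reversed output: tomatoS$

Answer: tomatoS$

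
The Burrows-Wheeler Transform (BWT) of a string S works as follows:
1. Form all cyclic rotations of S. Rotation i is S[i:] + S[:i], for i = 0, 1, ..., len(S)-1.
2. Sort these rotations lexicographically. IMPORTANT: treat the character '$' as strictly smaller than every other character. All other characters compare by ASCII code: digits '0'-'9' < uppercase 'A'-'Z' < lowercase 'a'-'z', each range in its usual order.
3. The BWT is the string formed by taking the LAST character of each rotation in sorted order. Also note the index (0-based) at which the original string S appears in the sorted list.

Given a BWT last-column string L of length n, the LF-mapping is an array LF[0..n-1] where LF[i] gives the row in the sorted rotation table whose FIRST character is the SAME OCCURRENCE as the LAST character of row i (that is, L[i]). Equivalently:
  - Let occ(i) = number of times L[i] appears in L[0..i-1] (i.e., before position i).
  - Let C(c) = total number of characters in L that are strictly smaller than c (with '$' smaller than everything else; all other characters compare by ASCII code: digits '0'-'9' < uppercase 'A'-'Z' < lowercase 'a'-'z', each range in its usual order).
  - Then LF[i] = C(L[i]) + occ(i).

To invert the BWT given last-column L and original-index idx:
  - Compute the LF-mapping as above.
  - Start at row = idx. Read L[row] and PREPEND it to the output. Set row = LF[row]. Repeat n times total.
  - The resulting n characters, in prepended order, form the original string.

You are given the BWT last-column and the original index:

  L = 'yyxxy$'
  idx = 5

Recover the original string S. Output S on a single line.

LF mapping: 3 4 1 2 5 0
Walk LF starting at row 5, prepending L[row]:
  step 1: row=5, L[5]='$', prepend. Next row=LF[5]=0
  step 2: row=0, L[0]='y', prepend. Next row=LF[0]=3
  step 3: row=3, L[3]='x', prepend. Next row=LF[3]=2
  step 4: row=2, L[2]='x', prepend. Next row=LF[2]=1
  step 5: row=1, L[1]='y', prepend. Next row=LF[1]=4
  step 6: row=4, L[4]='y', prepend. Next row=LF[4]=5
Reversed output: yyxxy$

Answer: yyxxy$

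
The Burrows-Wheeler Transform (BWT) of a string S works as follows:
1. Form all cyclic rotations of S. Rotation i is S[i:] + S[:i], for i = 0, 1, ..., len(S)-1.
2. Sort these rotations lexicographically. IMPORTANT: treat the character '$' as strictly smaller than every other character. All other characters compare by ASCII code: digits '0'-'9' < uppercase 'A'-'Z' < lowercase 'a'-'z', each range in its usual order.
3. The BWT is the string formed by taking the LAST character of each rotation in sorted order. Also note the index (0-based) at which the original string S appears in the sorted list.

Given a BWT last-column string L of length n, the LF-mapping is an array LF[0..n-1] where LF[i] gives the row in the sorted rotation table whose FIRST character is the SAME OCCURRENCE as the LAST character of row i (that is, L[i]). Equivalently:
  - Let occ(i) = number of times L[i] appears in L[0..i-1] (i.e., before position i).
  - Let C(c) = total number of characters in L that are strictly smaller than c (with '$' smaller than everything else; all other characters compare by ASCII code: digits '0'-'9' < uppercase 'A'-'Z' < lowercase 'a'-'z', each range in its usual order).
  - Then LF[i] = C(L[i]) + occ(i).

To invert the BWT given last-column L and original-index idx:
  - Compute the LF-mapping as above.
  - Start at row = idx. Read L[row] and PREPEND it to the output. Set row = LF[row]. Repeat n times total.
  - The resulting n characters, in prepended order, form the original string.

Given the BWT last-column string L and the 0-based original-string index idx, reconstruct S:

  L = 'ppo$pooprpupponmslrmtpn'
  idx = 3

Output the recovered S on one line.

Answer: mrroompplptsppnpoponup$

Derivation:
LF mapping: 10 11 6 0 12 7 8 13 18 14 22 15 16 9 4 2 20 1 19 3 21 17 5
Walk LF starting at row 3, prepending L[row]:
  step 1: row=3, L[3]='$', prepend. Next row=LF[3]=0
  step 2: row=0, L[0]='p', prepend. Next row=LF[0]=10
  step 3: row=10, L[10]='u', prepend. Next row=LF[10]=22
  step 4: row=22, L[22]='n', prepend. Next row=LF[22]=5
  step 5: row=5, L[5]='o', prepend. Next row=LF[5]=7
  step 6: row=7, L[7]='p', prepend. Next row=LF[7]=13
  step 7: row=13, L[13]='o', prepend. Next row=LF[13]=9
  step 8: row=9, L[9]='p', prepend. Next row=LF[9]=14
  step 9: row=14, L[14]='n', prepend. Next row=LF[14]=4
  step 10: row=4, L[4]='p', prepend. Next row=LF[4]=12
  step 11: row=12, L[12]='p', prepend. Next row=LF[12]=16
  step 12: row=16, L[16]='s', prepend. Next row=LF[16]=20
  step 13: row=20, L[20]='t', prepend. Next row=LF[20]=21
  step 14: row=21, L[21]='p', prepend. Next row=LF[21]=17
  step 15: row=17, L[17]='l', prepend. Next row=LF[17]=1
  step 16: row=1, L[1]='p', prepend. Next row=LF[1]=11
  step 17: row=11, L[11]='p', prepend. Next row=LF[11]=15
  step 18: row=15, L[15]='m', prepend. Next row=LF[15]=2
  step 19: row=2, L[2]='o', prepend. Next row=LF[2]=6
  step 20: row=6, L[6]='o', prepend. Next row=LF[6]=8
  step 21: row=8, L[8]='r', prepend. Next row=LF[8]=18
  step 22: row=18, L[18]='r', prepend. Next row=LF[18]=19
  step 23: row=19, L[19]='m', prepend. Next row=LF[19]=3
Reversed output: mrroompplptsppnpoponup$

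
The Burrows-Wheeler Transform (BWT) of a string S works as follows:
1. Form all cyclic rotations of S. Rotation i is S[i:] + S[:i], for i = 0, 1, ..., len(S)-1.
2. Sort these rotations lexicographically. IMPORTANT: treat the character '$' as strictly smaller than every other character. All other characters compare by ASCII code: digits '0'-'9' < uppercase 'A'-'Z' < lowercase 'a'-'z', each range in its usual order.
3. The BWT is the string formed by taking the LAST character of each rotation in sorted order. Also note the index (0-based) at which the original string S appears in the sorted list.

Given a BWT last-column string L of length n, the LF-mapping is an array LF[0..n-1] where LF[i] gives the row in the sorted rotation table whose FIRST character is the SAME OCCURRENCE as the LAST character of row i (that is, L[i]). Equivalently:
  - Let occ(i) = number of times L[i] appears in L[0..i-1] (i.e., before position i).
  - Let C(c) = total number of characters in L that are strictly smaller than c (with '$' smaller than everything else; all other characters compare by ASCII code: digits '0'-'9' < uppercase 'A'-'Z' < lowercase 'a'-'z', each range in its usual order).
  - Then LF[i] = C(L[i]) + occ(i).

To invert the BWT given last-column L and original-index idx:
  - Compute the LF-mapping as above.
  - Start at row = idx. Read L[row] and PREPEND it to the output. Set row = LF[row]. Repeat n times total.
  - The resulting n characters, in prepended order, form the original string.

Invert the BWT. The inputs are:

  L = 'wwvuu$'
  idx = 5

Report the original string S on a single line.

Answer: wuvuw$

Derivation:
LF mapping: 4 5 3 1 2 0
Walk LF starting at row 5, prepending L[row]:
  step 1: row=5, L[5]='$', prepend. Next row=LF[5]=0
  step 2: row=0, L[0]='w', prepend. Next row=LF[0]=4
  step 3: row=4, L[4]='u', prepend. Next row=LF[4]=2
  step 4: row=2, L[2]='v', prepend. Next row=LF[2]=3
  step 5: row=3, L[3]='u', prepend. Next row=LF[3]=1
  step 6: row=1, L[1]='w', prepend. Next row=LF[1]=5
Reversed output: wuvuw$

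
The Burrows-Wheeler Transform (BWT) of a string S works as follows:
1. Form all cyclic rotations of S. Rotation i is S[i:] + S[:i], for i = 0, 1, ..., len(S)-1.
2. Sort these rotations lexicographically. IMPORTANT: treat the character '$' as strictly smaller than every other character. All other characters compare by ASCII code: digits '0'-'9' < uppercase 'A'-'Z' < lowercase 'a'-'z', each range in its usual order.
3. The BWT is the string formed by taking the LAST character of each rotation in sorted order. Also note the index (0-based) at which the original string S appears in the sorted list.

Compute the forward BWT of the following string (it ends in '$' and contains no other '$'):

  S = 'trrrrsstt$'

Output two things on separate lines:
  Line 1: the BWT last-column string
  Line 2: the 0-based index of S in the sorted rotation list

All 10 rotations (rotation i = S[i:]+S[:i]):
  rot[0] = trrrrsstt$
  rot[1] = rrrrsstt$t
  rot[2] = rrrsstt$tr
  rot[3] = rrsstt$trr
  rot[4] = rsstt$trrr
  rot[5] = sstt$trrrr
  rot[6] = stt$trrrrs
  rot[7] = tt$trrrrss
  rot[8] = t$trrrrsst
  rot[9] = $trrrrsstt
Sorted (with $ < everything):
  sorted[0] = $trrrrsstt  (last char: 't')
  sorted[1] = rrrrsstt$t  (last char: 't')
  sorted[2] = rrrsstt$tr  (last char: 'r')
  sorted[3] = rrsstt$trr  (last char: 'r')
  sorted[4] = rsstt$trrr  (last char: 'r')
  sorted[5] = sstt$trrrr  (last char: 'r')
  sorted[6] = stt$trrrrs  (last char: 's')
  sorted[7] = t$trrrrsst  (last char: 't')
  sorted[8] = trrrrsstt$  (last char: '$')
  sorted[9] = tt$trrrrss  (last char: 's')
Last column: ttrrrrst$s
Original string S is at sorted index 8

Answer: ttrrrrst$s
8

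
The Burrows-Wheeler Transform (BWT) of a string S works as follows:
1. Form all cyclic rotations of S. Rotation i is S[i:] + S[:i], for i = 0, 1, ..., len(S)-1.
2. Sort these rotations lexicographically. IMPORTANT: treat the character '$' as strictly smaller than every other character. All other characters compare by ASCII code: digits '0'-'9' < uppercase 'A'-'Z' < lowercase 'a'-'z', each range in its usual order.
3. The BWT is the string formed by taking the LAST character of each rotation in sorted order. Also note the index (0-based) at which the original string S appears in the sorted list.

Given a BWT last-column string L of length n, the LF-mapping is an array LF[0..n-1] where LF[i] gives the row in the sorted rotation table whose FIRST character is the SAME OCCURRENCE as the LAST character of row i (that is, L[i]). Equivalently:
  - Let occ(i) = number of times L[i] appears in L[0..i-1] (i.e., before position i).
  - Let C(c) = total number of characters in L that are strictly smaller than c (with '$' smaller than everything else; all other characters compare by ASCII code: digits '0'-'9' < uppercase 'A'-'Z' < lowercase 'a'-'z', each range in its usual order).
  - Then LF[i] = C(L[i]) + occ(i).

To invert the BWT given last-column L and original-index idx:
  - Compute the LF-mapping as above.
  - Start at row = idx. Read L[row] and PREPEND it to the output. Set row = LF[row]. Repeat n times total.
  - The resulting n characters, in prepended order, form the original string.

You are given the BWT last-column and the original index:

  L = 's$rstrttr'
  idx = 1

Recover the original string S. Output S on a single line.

LF mapping: 4 0 1 5 6 2 7 8 3
Walk LF starting at row 1, prepending L[row]:
  step 1: row=1, L[1]='$', prepend. Next row=LF[1]=0
  step 2: row=0, L[0]='s', prepend. Next row=LF[0]=4
  step 3: row=4, L[4]='t', prepend. Next row=LF[4]=6
  step 4: row=6, L[6]='t', prepend. Next row=LF[6]=7
  step 5: row=7, L[7]='t', prepend. Next row=LF[7]=8
  step 6: row=8, L[8]='r', prepend. Next row=LF[8]=3
  step 7: row=3, L[3]='s', prepend. Next row=LF[3]=5
  step 8: row=5, L[5]='r', prepend. Next row=LF[5]=2
  step 9: row=2, L[2]='r', prepend. Next row=LF[2]=1
Reversed output: rrsrttts$

Answer: rrsrttts$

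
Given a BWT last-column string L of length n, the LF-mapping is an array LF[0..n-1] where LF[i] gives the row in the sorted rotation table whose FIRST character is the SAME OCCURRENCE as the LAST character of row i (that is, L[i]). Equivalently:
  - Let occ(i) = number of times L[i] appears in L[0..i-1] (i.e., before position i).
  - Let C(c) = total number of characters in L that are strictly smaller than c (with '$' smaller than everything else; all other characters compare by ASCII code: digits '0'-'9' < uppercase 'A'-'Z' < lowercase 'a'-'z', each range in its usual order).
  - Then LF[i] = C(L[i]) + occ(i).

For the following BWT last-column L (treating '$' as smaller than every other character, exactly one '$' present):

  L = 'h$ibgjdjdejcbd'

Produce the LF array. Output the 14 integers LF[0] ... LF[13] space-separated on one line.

Answer: 9 0 10 1 8 11 4 12 5 7 13 3 2 6

Derivation:
Char counts: '$':1, 'b':2, 'c':1, 'd':3, 'e':1, 'g':1, 'h':1, 'i':1, 'j':3
C (first-col start): C('$')=0, C('b')=1, C('c')=3, C('d')=4, C('e')=7, C('g')=8, C('h')=9, C('i')=10, C('j')=11
L[0]='h': occ=0, LF[0]=C('h')+0=9+0=9
L[1]='$': occ=0, LF[1]=C('$')+0=0+0=0
L[2]='i': occ=0, LF[2]=C('i')+0=10+0=10
L[3]='b': occ=0, LF[3]=C('b')+0=1+0=1
L[4]='g': occ=0, LF[4]=C('g')+0=8+0=8
L[5]='j': occ=0, LF[5]=C('j')+0=11+0=11
L[6]='d': occ=0, LF[6]=C('d')+0=4+0=4
L[7]='j': occ=1, LF[7]=C('j')+1=11+1=12
L[8]='d': occ=1, LF[8]=C('d')+1=4+1=5
L[9]='e': occ=0, LF[9]=C('e')+0=7+0=7
L[10]='j': occ=2, LF[10]=C('j')+2=11+2=13
L[11]='c': occ=0, LF[11]=C('c')+0=3+0=3
L[12]='b': occ=1, LF[12]=C('b')+1=1+1=2
L[13]='d': occ=2, LF[13]=C('d')+2=4+2=6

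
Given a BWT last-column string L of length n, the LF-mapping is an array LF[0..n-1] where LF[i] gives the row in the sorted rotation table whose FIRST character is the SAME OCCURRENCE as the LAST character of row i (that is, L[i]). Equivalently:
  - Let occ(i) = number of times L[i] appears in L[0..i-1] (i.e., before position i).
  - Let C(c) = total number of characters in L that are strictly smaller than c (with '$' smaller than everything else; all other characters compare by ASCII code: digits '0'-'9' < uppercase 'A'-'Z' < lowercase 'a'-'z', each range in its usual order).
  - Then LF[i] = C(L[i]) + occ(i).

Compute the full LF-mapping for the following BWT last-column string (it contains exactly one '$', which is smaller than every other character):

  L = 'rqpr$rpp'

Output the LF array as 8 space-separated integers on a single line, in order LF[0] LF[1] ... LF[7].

Char counts: '$':1, 'p':3, 'q':1, 'r':3
C (first-col start): C('$')=0, C('p')=1, C('q')=4, C('r')=5
L[0]='r': occ=0, LF[0]=C('r')+0=5+0=5
L[1]='q': occ=0, LF[1]=C('q')+0=4+0=4
L[2]='p': occ=0, LF[2]=C('p')+0=1+0=1
L[3]='r': occ=1, LF[3]=C('r')+1=5+1=6
L[4]='$': occ=0, LF[4]=C('$')+0=0+0=0
L[5]='r': occ=2, LF[5]=C('r')+2=5+2=7
L[6]='p': occ=1, LF[6]=C('p')+1=1+1=2
L[7]='p': occ=2, LF[7]=C('p')+2=1+2=3

Answer: 5 4 1 6 0 7 2 3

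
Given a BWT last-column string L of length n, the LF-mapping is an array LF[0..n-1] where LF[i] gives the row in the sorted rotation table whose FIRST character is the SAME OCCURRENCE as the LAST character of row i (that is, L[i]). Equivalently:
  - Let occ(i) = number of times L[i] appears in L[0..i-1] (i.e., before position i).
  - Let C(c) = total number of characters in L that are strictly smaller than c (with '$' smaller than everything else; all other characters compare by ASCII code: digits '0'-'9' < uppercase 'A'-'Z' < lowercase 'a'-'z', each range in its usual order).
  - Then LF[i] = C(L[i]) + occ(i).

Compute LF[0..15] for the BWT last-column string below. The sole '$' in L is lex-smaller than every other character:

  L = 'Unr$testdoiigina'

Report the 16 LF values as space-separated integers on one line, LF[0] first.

Char counts: '$':1, 'U':1, 'a':1, 'd':1, 'e':1, 'g':1, 'i':3, 'n':2, 'o':1, 'r':1, 's':1, 't':2
C (first-col start): C('$')=0, C('U')=1, C('a')=2, C('d')=3, C('e')=4, C('g')=5, C('i')=6, C('n')=9, C('o')=11, C('r')=12, C('s')=13, C('t')=14
L[0]='U': occ=0, LF[0]=C('U')+0=1+0=1
L[1]='n': occ=0, LF[1]=C('n')+0=9+0=9
L[2]='r': occ=0, LF[2]=C('r')+0=12+0=12
L[3]='$': occ=0, LF[3]=C('$')+0=0+0=0
L[4]='t': occ=0, LF[4]=C('t')+0=14+0=14
L[5]='e': occ=0, LF[5]=C('e')+0=4+0=4
L[6]='s': occ=0, LF[6]=C('s')+0=13+0=13
L[7]='t': occ=1, LF[7]=C('t')+1=14+1=15
L[8]='d': occ=0, LF[8]=C('d')+0=3+0=3
L[9]='o': occ=0, LF[9]=C('o')+0=11+0=11
L[10]='i': occ=0, LF[10]=C('i')+0=6+0=6
L[11]='i': occ=1, LF[11]=C('i')+1=6+1=7
L[12]='g': occ=0, LF[12]=C('g')+0=5+0=5
L[13]='i': occ=2, LF[13]=C('i')+2=6+2=8
L[14]='n': occ=1, LF[14]=C('n')+1=9+1=10
L[15]='a': occ=0, LF[15]=C('a')+0=2+0=2

Answer: 1 9 12 0 14 4 13 15 3 11 6 7 5 8 10 2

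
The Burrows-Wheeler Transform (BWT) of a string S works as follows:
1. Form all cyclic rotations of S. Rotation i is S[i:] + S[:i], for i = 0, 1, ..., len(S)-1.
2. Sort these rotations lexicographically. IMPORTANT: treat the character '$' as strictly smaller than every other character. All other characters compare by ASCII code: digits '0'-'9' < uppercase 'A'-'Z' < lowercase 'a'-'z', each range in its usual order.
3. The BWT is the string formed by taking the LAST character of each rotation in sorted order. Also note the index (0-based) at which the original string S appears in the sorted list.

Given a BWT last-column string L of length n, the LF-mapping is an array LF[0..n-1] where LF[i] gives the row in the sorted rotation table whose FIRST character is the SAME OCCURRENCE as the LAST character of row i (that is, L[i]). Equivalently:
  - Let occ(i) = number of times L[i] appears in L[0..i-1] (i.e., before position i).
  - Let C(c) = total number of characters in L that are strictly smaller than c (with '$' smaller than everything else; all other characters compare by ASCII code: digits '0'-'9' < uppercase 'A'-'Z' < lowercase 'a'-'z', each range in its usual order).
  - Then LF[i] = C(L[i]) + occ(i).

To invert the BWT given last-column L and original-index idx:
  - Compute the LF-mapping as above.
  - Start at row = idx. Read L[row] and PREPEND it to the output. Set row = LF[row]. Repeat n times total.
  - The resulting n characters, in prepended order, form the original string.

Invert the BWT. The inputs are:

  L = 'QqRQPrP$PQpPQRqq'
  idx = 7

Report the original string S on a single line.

LF mapping: 5 12 9 6 1 15 2 0 3 7 11 4 8 10 13 14
Walk LF starting at row 7, prepending L[row]:
  step 1: row=7, L[7]='$', prepend. Next row=LF[7]=0
  step 2: row=0, L[0]='Q', prepend. Next row=LF[0]=5
  step 3: row=5, L[5]='r', prepend. Next row=LF[5]=15
  step 4: row=15, L[15]='q', prepend. Next row=LF[15]=14
  step 5: row=14, L[14]='q', prepend. Next row=LF[14]=13
  step 6: row=13, L[13]='R', prepend. Next row=LF[13]=10
  step 7: row=10, L[10]='p', prepend. Next row=LF[10]=11
  step 8: row=11, L[11]='P', prepend. Next row=LF[11]=4
  step 9: row=4, L[4]='P', prepend. Next row=LF[4]=1
  step 10: row=1, L[1]='q', prepend. Next row=LF[1]=12
  step 11: row=12, L[12]='Q', prepend. Next row=LF[12]=8
  step 12: row=8, L[8]='P', prepend. Next row=LF[8]=3
  step 13: row=3, L[3]='Q', prepend. Next row=LF[3]=6
  step 14: row=6, L[6]='P', prepend. Next row=LF[6]=2
  step 15: row=2, L[2]='R', prepend. Next row=LF[2]=9
  step 16: row=9, L[9]='Q', prepend. Next row=LF[9]=7
Reversed output: QRPQPQqPPpRqqrQ$

Answer: QRPQPQqPPpRqqrQ$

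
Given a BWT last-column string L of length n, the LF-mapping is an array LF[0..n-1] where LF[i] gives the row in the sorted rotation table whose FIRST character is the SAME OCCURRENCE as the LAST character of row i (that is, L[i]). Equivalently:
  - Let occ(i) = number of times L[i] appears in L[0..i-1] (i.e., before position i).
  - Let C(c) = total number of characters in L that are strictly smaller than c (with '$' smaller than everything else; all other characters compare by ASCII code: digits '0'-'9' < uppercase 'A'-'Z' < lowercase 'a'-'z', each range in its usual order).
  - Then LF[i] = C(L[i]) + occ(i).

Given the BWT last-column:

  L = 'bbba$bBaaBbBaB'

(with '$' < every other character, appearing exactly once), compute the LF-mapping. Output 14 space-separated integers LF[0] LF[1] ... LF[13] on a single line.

Char counts: '$':1, 'B':4, 'a':4, 'b':5
C (first-col start): C('$')=0, C('B')=1, C('a')=5, C('b')=9
L[0]='b': occ=0, LF[0]=C('b')+0=9+0=9
L[1]='b': occ=1, LF[1]=C('b')+1=9+1=10
L[2]='b': occ=2, LF[2]=C('b')+2=9+2=11
L[3]='a': occ=0, LF[3]=C('a')+0=5+0=5
L[4]='$': occ=0, LF[4]=C('$')+0=0+0=0
L[5]='b': occ=3, LF[5]=C('b')+3=9+3=12
L[6]='B': occ=0, LF[6]=C('B')+0=1+0=1
L[7]='a': occ=1, LF[7]=C('a')+1=5+1=6
L[8]='a': occ=2, LF[8]=C('a')+2=5+2=7
L[9]='B': occ=1, LF[9]=C('B')+1=1+1=2
L[10]='b': occ=4, LF[10]=C('b')+4=9+4=13
L[11]='B': occ=2, LF[11]=C('B')+2=1+2=3
L[12]='a': occ=3, LF[12]=C('a')+3=5+3=8
L[13]='B': occ=3, LF[13]=C('B')+3=1+3=4

Answer: 9 10 11 5 0 12 1 6 7 2 13 3 8 4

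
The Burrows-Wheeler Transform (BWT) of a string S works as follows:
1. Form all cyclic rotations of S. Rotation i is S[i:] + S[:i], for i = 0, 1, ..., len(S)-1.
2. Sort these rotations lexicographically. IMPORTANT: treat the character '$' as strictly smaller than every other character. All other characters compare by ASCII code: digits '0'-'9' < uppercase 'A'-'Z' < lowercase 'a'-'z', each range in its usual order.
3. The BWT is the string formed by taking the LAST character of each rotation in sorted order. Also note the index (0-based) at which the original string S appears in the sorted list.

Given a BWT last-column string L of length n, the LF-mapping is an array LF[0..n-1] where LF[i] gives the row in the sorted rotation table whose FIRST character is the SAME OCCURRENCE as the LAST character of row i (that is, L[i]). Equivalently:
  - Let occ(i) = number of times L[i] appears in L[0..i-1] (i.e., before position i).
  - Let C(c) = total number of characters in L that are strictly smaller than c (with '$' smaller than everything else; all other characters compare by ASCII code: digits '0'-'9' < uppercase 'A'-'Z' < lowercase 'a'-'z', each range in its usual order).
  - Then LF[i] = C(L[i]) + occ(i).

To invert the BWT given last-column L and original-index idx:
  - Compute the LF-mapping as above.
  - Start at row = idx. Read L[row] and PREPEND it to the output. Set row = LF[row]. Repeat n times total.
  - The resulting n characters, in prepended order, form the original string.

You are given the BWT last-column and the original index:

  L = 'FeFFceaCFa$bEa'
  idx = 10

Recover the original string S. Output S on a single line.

LF mapping: 3 12 4 5 11 13 7 1 6 8 0 10 2 9
Walk LF starting at row 10, prepending L[row]:
  step 1: row=10, L[10]='$', prepend. Next row=LF[10]=0
  step 2: row=0, L[0]='F', prepend. Next row=LF[0]=3
  step 3: row=3, L[3]='F', prepend. Next row=LF[3]=5
  step 4: row=5, L[5]='e', prepend. Next row=LF[5]=13
  step 5: row=13, L[13]='a', prepend. Next row=LF[13]=9
  step 6: row=9, L[9]='a', prepend. Next row=LF[9]=8
  step 7: row=8, L[8]='F', prepend. Next row=LF[8]=6
  step 8: row=6, L[6]='a', prepend. Next row=LF[6]=7
  step 9: row=7, L[7]='C', prepend. Next row=LF[7]=1
  step 10: row=1, L[1]='e', prepend. Next row=LF[1]=12
  step 11: row=12, L[12]='E', prepend. Next row=LF[12]=2
  step 12: row=2, L[2]='F', prepend. Next row=LF[2]=4
  step 13: row=4, L[4]='c', prepend. Next row=LF[4]=11
  step 14: row=11, L[11]='b', prepend. Next row=LF[11]=10
Reversed output: bcFEeCaFaaeFF$

Answer: bcFEeCaFaaeFF$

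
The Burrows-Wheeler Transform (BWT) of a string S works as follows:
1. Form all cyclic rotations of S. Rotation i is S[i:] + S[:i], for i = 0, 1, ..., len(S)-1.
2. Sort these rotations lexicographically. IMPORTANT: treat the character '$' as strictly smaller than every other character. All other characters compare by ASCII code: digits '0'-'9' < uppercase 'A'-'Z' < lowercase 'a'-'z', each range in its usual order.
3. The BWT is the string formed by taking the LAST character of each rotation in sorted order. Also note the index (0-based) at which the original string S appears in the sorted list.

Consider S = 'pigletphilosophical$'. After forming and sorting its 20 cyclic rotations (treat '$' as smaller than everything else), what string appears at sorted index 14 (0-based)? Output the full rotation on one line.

Answer: osophical$pigletphil

Derivation:
All 20 rotations (rotation i = S[i:]+S[:i]):
  rot[0] = pigletphilosophical$
  rot[1] = igletphilosophical$p
  rot[2] = gletphilosophical$pi
  rot[3] = letphilosophical$pig
  rot[4] = etphilosophical$pigl
  rot[5] = tphilosophical$pigle
  rot[6] = philosophical$piglet
  rot[7] = hilosophical$pigletp
  rot[8] = ilosophical$pigletph
  rot[9] = losophical$pigletphi
  rot[10] = osophical$pigletphil
  rot[11] = sophical$pigletphilo
  rot[12] = ophical$pigletphilos
  rot[13] = phical$pigletphiloso
  rot[14] = hical$pigletphilosop
  rot[15] = ical$pigletphilosoph
  rot[16] = cal$pigletphilosophi
  rot[17] = al$pigletphilosophic
  rot[18] = l$pigletphilosophica
  rot[19] = $pigletphilosophical
Sorted (with $ < everything):
  sorted[0] = $pigletphilosophical
  sorted[1] = al$pigletphilosophic
  sorted[2] = cal$pigletphilosophi
  sorted[3] = etphilosophical$pigl
  sorted[4] = gletphilosophical$pi
  sorted[5] = hical$pigletphilosop
  sorted[6] = hilosophical$pigletp
  sorted[7] = ical$pigletphilosoph
  sorted[8] = igletphilosophical$p
  sorted[9] = ilosophical$pigletph
  sorted[10] = l$pigletphilosophica
  sorted[11] = letphilosophical$pig
  sorted[12] = losophical$pigletphi
  sorted[13] = ophical$pigletphilos
  sorted[14] = osophical$pigletphil
  sorted[15] = phical$pigletphiloso
  sorted[16] = philosophical$piglet
  sorted[17] = pigletphilosophical$
  sorted[18] = sophical$pigletphilo
  sorted[19] = tphilosophical$pigle
sorted[14] = osophical$pigletphil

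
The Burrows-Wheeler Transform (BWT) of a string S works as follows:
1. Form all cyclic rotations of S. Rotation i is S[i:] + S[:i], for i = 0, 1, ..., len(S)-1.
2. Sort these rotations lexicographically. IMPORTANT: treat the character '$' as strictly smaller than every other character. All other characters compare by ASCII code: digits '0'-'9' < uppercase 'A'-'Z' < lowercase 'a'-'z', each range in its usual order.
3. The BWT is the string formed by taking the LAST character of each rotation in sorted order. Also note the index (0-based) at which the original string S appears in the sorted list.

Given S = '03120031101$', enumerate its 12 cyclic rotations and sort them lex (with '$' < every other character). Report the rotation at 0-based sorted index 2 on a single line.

Answer: 01$031200311

Derivation:
All 12 rotations (rotation i = S[i:]+S[:i]):
  rot[0] = 03120031101$
  rot[1] = 3120031101$0
  rot[2] = 120031101$03
  rot[3] = 20031101$031
  rot[4] = 0031101$0312
  rot[5] = 031101$03120
  rot[6] = 31101$031200
  rot[7] = 1101$0312003
  rot[8] = 101$03120031
  rot[9] = 01$031200311
  rot[10] = 1$0312003110
  rot[11] = $03120031101
Sorted (with $ < everything):
  sorted[0] = $03120031101
  sorted[1] = 0031101$0312
  sorted[2] = 01$031200311
  sorted[3] = 031101$03120
  sorted[4] = 03120031101$
  sorted[5] = 1$0312003110
  sorted[6] = 101$03120031
  sorted[7] = 1101$0312003
  sorted[8] = 120031101$03
  sorted[9] = 20031101$031
  sorted[10] = 31101$031200
  sorted[11] = 3120031101$0
sorted[2] = 01$031200311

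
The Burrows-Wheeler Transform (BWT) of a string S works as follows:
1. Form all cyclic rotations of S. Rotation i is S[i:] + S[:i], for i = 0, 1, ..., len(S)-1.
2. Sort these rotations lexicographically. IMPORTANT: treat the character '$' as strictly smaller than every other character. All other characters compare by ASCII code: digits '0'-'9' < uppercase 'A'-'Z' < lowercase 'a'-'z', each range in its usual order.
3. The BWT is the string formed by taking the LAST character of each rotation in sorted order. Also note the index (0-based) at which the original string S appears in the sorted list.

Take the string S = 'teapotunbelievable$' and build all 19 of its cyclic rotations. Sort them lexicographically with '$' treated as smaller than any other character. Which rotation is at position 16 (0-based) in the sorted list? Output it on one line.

All 19 rotations (rotation i = S[i:]+S[:i]):
  rot[0] = teapotunbelievable$
  rot[1] = eapotunbelievable$t
  rot[2] = apotunbelievable$te
  rot[3] = potunbelievable$tea
  rot[4] = otunbelievable$teap
  rot[5] = tunbelievable$teapo
  rot[6] = unbelievable$teapot
  rot[7] = nbelievable$teapotu
  rot[8] = believable$teapotun
  rot[9] = elievable$teapotunb
  rot[10] = lievable$teapotunbe
  rot[11] = ievable$teapotunbel
  rot[12] = evable$teapotunbeli
  rot[13] = vable$teapotunbelie
  rot[14] = able$teapotunbeliev
  rot[15] = ble$teapotunbelieva
  rot[16] = le$teapotunbelievab
  rot[17] = e$teapotunbelievabl
  rot[18] = $teapotunbelievable
Sorted (with $ < everything):
  sorted[0] = $teapotunbelievable
  sorted[1] = able$teapotunbeliev
  sorted[2] = apotunbelievable$te
  sorted[3] = believable$teapotun
  sorted[4] = ble$teapotunbelieva
  sorted[5] = e$teapotunbelievabl
  sorted[6] = eapotunbelievable$t
  sorted[7] = elievable$teapotunb
  sorted[8] = evable$teapotunbeli
  sorted[9] = ievable$teapotunbel
  sorted[10] = le$teapotunbelievab
  sorted[11] = lievable$teapotunbe
  sorted[12] = nbelievable$teapotu
  sorted[13] = otunbelievable$teap
  sorted[14] = potunbelievable$tea
  sorted[15] = teapotunbelievable$
  sorted[16] = tunbelievable$teapo
  sorted[17] = unbelievable$teapot
  sorted[18] = vable$teapotunbelie
sorted[16] = tunbelievable$teapo

Answer: tunbelievable$teapo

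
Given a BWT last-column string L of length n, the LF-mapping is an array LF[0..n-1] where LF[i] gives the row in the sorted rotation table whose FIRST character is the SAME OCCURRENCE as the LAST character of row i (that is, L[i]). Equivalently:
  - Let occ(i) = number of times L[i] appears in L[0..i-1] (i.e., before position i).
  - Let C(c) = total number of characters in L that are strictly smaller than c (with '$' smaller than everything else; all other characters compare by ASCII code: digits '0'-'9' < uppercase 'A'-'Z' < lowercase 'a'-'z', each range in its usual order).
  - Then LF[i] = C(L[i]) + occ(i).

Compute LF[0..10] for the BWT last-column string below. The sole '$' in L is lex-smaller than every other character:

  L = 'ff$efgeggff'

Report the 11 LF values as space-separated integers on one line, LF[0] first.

Char counts: '$':1, 'e':2, 'f':5, 'g':3
C (first-col start): C('$')=0, C('e')=1, C('f')=3, C('g')=8
L[0]='f': occ=0, LF[0]=C('f')+0=3+0=3
L[1]='f': occ=1, LF[1]=C('f')+1=3+1=4
L[2]='$': occ=0, LF[2]=C('$')+0=0+0=0
L[3]='e': occ=0, LF[3]=C('e')+0=1+0=1
L[4]='f': occ=2, LF[4]=C('f')+2=3+2=5
L[5]='g': occ=0, LF[5]=C('g')+0=8+0=8
L[6]='e': occ=1, LF[6]=C('e')+1=1+1=2
L[7]='g': occ=1, LF[7]=C('g')+1=8+1=9
L[8]='g': occ=2, LF[8]=C('g')+2=8+2=10
L[9]='f': occ=3, LF[9]=C('f')+3=3+3=6
L[10]='f': occ=4, LF[10]=C('f')+4=3+4=7

Answer: 3 4 0 1 5 8 2 9 10 6 7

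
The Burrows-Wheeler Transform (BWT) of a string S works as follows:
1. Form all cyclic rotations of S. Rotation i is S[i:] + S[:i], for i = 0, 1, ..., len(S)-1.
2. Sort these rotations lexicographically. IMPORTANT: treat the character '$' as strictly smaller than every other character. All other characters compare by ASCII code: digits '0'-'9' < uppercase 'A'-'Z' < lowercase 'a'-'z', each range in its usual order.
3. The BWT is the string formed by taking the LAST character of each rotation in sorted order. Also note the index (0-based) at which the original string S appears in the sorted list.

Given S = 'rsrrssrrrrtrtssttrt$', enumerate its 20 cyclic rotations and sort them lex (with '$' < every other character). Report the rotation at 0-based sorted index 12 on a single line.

Answer: ssrrrrtrtssttrt$rsrr

Derivation:
All 20 rotations (rotation i = S[i:]+S[:i]):
  rot[0] = rsrrssrrrrtrtssttrt$
  rot[1] = srrssrrrrtrtssttrt$r
  rot[2] = rrssrrrrtrtssttrt$rs
  rot[3] = rssrrrrtrtssttrt$rsr
  rot[4] = ssrrrrtrtssttrt$rsrr
  rot[5] = srrrrtrtssttrt$rsrrs
  rot[6] = rrrrtrtssttrt$rsrrss
  rot[7] = rrrtrtssttrt$rsrrssr
  rot[8] = rrtrtssttrt$rsrrssrr
  rot[9] = rtrtssttrt$rsrrssrrr
  rot[10] = trtssttrt$rsrrssrrrr
  rot[11] = rtssttrt$rsrrssrrrrt
  rot[12] = tssttrt$rsrrssrrrrtr
  rot[13] = ssttrt$rsrrssrrrrtrt
  rot[14] = sttrt$rsrrssrrrrtrts
  rot[15] = ttrt$rsrrssrrrrtrtss
  rot[16] = trt$rsrrssrrrrtrtsst
  rot[17] = rt$rsrrssrrrrtrtsstt
  rot[18] = t$rsrrssrrrrtrtssttr
  rot[19] = $rsrrssrrrrtrtssttrt
Sorted (with $ < everything):
  sorted[0] = $rsrrssrrrrtrtssttrt
  sorted[1] = rrrrtrtssttrt$rsrrss
  sorted[2] = rrrtrtssttrt$rsrrssr
  sorted[3] = rrssrrrrtrtssttrt$rs
  sorted[4] = rrtrtssttrt$rsrrssrr
  sorted[5] = rsrrssrrrrtrtssttrt$
  sorted[6] = rssrrrrtrtssttrt$rsr
  sorted[7] = rt$rsrrssrrrrtrtsstt
  sorted[8] = rtrtssttrt$rsrrssrrr
  sorted[9] = rtssttrt$rsrrssrrrrt
  sorted[10] = srrrrtrtssttrt$rsrrs
  sorted[11] = srrssrrrrtrtssttrt$r
  sorted[12] = ssrrrrtrtssttrt$rsrr
  sorted[13] = ssttrt$rsrrssrrrrtrt
  sorted[14] = sttrt$rsrrssrrrrtrts
  sorted[15] = t$rsrrssrrrrtrtssttr
  sorted[16] = trt$rsrrssrrrrtrtsst
  sorted[17] = trtssttrt$rsrrssrrrr
  sorted[18] = tssttrt$rsrrssrrrrtr
  sorted[19] = ttrt$rsrrssrrrrtrtss
sorted[12] = ssrrrrtrtssttrt$rsrr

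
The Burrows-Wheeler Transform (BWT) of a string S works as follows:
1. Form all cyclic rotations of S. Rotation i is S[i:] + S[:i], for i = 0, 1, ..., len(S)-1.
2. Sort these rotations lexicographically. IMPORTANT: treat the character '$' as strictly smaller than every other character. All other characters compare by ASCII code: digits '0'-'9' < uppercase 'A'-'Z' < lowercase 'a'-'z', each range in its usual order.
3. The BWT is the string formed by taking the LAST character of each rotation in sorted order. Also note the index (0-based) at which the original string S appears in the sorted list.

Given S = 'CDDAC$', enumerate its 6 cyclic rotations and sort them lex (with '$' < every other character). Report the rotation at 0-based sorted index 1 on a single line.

All 6 rotations (rotation i = S[i:]+S[:i]):
  rot[0] = CDDAC$
  rot[1] = DDAC$C
  rot[2] = DAC$CD
  rot[3] = AC$CDD
  rot[4] = C$CDDA
  rot[5] = $CDDAC
Sorted (with $ < everything):
  sorted[0] = $CDDAC
  sorted[1] = AC$CDD
  sorted[2] = C$CDDA
  sorted[3] = CDDAC$
  sorted[4] = DAC$CD
  sorted[5] = DDAC$C
sorted[1] = AC$CDD

Answer: AC$CDD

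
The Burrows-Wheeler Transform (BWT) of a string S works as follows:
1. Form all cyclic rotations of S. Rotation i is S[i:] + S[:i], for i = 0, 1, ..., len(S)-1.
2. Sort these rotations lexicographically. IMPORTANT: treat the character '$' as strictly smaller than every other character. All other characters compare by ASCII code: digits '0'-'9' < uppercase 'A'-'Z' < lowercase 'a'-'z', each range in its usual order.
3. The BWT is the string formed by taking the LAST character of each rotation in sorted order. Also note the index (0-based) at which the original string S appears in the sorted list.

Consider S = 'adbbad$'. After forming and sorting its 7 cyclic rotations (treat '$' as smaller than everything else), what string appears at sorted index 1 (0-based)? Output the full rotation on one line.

All 7 rotations (rotation i = S[i:]+S[:i]):
  rot[0] = adbbad$
  rot[1] = dbbad$a
  rot[2] = bbad$ad
  rot[3] = bad$adb
  rot[4] = ad$adbb
  rot[5] = d$adbba
  rot[6] = $adbbad
Sorted (with $ < everything):
  sorted[0] = $adbbad
  sorted[1] = ad$adbb
  sorted[2] = adbbad$
  sorted[3] = bad$adb
  sorted[4] = bbad$ad
  sorted[5] = d$adbba
  sorted[6] = dbbad$a
sorted[1] = ad$adbb

Answer: ad$adbb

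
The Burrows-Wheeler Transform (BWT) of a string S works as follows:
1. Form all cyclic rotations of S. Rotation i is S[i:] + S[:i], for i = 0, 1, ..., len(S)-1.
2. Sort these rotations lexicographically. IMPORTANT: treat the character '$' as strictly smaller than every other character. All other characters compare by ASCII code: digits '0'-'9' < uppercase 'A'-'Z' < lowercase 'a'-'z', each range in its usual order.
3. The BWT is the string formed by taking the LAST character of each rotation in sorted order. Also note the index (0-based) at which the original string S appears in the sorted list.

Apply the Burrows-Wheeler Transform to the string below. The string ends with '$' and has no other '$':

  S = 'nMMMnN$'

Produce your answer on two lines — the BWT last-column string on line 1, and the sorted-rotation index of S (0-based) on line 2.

Answer: NnMMn$M
5

Derivation:
All 7 rotations (rotation i = S[i:]+S[:i]):
  rot[0] = nMMMnN$
  rot[1] = MMMnN$n
  rot[2] = MMnN$nM
  rot[3] = MnN$nMM
  rot[4] = nN$nMMM
  rot[5] = N$nMMMn
  rot[6] = $nMMMnN
Sorted (with $ < everything):
  sorted[0] = $nMMMnN  (last char: 'N')
  sorted[1] = MMMnN$n  (last char: 'n')
  sorted[2] = MMnN$nM  (last char: 'M')
  sorted[3] = MnN$nMM  (last char: 'M')
  sorted[4] = N$nMMMn  (last char: 'n')
  sorted[5] = nMMMnN$  (last char: '$')
  sorted[6] = nN$nMMM  (last char: 'M')
Last column: NnMMn$M
Original string S is at sorted index 5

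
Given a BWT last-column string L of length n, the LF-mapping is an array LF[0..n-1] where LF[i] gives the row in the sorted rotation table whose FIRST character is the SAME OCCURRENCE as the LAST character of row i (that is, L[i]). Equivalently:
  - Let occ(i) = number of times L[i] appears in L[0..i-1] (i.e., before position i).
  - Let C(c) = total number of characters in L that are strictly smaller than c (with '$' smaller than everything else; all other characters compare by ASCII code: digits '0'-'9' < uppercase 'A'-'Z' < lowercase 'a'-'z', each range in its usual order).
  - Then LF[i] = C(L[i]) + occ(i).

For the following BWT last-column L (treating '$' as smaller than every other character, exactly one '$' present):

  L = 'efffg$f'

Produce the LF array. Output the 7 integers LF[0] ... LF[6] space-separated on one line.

Char counts: '$':1, 'e':1, 'f':4, 'g':1
C (first-col start): C('$')=0, C('e')=1, C('f')=2, C('g')=6
L[0]='e': occ=0, LF[0]=C('e')+0=1+0=1
L[1]='f': occ=0, LF[1]=C('f')+0=2+0=2
L[2]='f': occ=1, LF[2]=C('f')+1=2+1=3
L[3]='f': occ=2, LF[3]=C('f')+2=2+2=4
L[4]='g': occ=0, LF[4]=C('g')+0=6+0=6
L[5]='$': occ=0, LF[5]=C('$')+0=0+0=0
L[6]='f': occ=3, LF[6]=C('f')+3=2+3=5

Answer: 1 2 3 4 6 0 5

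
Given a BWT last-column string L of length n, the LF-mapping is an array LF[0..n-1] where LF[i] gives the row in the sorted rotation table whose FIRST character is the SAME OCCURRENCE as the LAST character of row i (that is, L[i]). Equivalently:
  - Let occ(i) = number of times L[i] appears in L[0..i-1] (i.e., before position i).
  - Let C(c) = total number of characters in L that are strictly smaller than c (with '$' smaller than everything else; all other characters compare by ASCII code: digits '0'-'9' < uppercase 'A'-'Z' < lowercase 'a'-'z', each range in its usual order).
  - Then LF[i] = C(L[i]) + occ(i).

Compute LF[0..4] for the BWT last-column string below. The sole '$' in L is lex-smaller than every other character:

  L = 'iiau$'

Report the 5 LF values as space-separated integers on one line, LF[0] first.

Char counts: '$':1, 'a':1, 'i':2, 'u':1
C (first-col start): C('$')=0, C('a')=1, C('i')=2, C('u')=4
L[0]='i': occ=0, LF[0]=C('i')+0=2+0=2
L[1]='i': occ=1, LF[1]=C('i')+1=2+1=3
L[2]='a': occ=0, LF[2]=C('a')+0=1+0=1
L[3]='u': occ=0, LF[3]=C('u')+0=4+0=4
L[4]='$': occ=0, LF[4]=C('$')+0=0+0=0

Answer: 2 3 1 4 0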